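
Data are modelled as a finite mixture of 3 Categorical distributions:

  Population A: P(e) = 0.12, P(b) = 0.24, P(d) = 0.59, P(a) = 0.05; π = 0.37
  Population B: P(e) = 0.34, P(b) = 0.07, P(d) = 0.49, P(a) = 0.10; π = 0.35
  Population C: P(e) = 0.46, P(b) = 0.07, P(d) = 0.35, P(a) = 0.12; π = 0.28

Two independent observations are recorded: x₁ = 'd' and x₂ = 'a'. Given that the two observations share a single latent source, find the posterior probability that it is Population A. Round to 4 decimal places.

0.2741

By Bayes' theorem, P(k | x) = P(Z=k) f_k(x) / Σ_j P(Z=j) f_j(x).
Since both observations come from the same component, the likelihood for component k is f_k(x₁)·f_k(x₂).
  f_A = [0.59] × [0.05] = 0.0295
  f_B = [0.49] × [0.1] = 0.049
  f_C = [0.35] × [0.12] = 0.042
Prior × likelihood for each component:
  P(Z=A)·f_A = 0.37 × 0.0295 = 0.010915
  P(Z=B)·f_B = 0.35 × 0.049 = 0.01715
  P(Z=C)·f_C = 0.28 × 0.042 = 0.01176
Normaliser: 0.010915 + 0.01715 + 0.01176 = 0.039825
Responsibility of Population A: 0.010915 / 0.039825 ≈ 0.2741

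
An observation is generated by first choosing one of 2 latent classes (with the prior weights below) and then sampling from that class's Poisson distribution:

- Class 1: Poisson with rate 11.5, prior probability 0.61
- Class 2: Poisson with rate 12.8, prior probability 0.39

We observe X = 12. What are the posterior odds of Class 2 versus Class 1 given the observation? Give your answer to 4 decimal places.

0.6299

Posterior odds = (π_i f_i(x)) / (π_j f_j(x)); the normalising sum cancels.
Component likelihoods at x = 12:
  p_1 = e^(−11.5)·11.5^12/12! = 0.113149
  p_2 = e^(−12.8)·12.8^12/12! = 0.111484
0.0434788 / 0.0690209 ≈ 0.6299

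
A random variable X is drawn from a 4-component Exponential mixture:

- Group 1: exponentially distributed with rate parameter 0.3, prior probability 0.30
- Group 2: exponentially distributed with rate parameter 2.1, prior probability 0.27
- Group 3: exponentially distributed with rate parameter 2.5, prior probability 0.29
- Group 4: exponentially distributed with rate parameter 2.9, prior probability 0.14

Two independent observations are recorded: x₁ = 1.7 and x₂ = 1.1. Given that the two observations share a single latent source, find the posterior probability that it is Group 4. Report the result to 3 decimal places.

0.021

P(component k | x) = w_k·f_k(x) / marginal(x), where marginal(x) = Σ_j w_j·f_j(x).
Since both observations come from the same component, the likelihood for component k is f_k(x₁)·f_k(x₂).
  L_1 = [0.180149] × [0.215677] = 0.0388539
  L_2 = [0.0591273] × [0.208449] = 0.012325
  L_3 = [0.0356606] × [0.15982] = 0.00569926
  L_4 = [0.0209569] × [0.119398] = 0.00250222
Multiply by the mixture weights:
  w_1·L_1 = 0.30 × 0.0388539 = 0.0116562
  w_2·L_2 = 0.27 × 0.012325 = 0.00332775
  w_3·L_3 = 0.29 × 0.00569926 = 0.00165279
  w_4·L_4 = 0.14 × 0.00250222 = 0.00035031
Marginal: 0.0116562 + 0.00332775 + 0.00165279 + 0.00035031 = 0.016987
So the posterior for Group 4 is 0.00035031 / 0.016987 ≈ 0.021.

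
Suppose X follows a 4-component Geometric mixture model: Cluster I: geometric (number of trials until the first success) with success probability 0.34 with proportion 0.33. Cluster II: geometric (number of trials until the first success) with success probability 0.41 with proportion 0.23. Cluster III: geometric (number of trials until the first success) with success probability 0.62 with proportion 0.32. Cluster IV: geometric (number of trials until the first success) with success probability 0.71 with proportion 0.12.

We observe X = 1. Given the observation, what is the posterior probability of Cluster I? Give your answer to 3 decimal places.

By Bayes' theorem, P(k | x) = P(Z=k) f_k(x) / Σ_j P(Z=j) f_j(x).
Geometric probabilities:
  L_I = 0.34·(1−0.34)^0 = 0.34·1 = 0.34
  L_II = 0.41·(1−0.41)^0 = 0.41·1 = 0.41
  L_III = 0.62·(1−0.62)^0 = 0.62·1 = 0.62
  L_IV = 0.71·(1−0.71)^0 = 0.71·1 = 0.71
Unnormalised posteriors:
  P(Z=I)·L_I = 0.33 × 0.34 = 0.1122
  P(Z=II)·L_II = 0.23 × 0.41 = 0.0943
  P(Z=III)·L_III = 0.32 × 0.62 = 0.1984
  P(Z=IV)·L_IV = 0.12 × 0.71 = 0.0852
Marginal: 0.1122 + 0.0943 + 0.1984 + 0.0852 = 0.4901
P(Cluster I | 1) ≈ 0.229

0.229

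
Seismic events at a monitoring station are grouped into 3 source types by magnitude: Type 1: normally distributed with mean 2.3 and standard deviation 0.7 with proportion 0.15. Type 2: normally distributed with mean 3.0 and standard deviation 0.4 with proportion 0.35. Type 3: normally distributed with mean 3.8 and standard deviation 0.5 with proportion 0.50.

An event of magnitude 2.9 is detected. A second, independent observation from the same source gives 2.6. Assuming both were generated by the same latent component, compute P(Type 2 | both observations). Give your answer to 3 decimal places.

0.856

Apply Bayes' rule: the posterior for each component is proportional to its prior times its likelihood at x.
Since both observations come from the same component, the likelihood for component k is f_k(x₁)·f_k(x₂).
  p_1 = [0.394707] × [0.51991] = 0.205212
  p_2 = [0.96667] × [0.604927] = 0.584765
  p_3 = [0.1579] × [0.0447891] = 0.00707221
Multiply by the mixture weights:
  π_1·p_1 = 0.15 × 0.205212 = 0.0307818
  π_2·p_2 = 0.35 × 0.584765 = 0.204668
  π_3·p_3 = 0.50 × 0.00707221 = 0.0035361
Marginal: 0.0307818 + 0.204668 + 0.0035361 = 0.238986
P(Type 2 | x₁,x₂) ≈ 0.856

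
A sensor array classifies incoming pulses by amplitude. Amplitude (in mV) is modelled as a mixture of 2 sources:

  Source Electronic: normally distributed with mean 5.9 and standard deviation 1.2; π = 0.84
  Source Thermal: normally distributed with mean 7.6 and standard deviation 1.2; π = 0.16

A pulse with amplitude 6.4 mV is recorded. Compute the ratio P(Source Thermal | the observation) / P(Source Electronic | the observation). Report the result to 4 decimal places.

Only the two components matter; the odds are (P(Z=i) f_i(x)) / (P(Z=j) f_j(x)).
Normal densities:
  f_Electronic = 0.30481
  f_Thermal = 0.201642
0.0322628 / 0.256041 ≈ 0.1260

0.1260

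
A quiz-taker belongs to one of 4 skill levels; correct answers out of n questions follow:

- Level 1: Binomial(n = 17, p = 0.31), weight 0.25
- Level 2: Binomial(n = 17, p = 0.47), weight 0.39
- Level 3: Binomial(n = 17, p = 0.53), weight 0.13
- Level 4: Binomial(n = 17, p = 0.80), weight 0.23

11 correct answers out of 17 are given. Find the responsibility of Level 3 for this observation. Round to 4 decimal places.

By Bayes' theorem, P(k | x) = w_k f_k(x) / Σ_j w_j f_j(x).
Component likelihoods at x = 11 correct answers out of 17:
  L_1 = 0.00339354
  L_2 = 0.0678128
  L_3 = 0.123652
  L_4 = 0.0680378
Multiply by the mixture weights:
  w_1·L_1 = 0.25 × 0.00339354 = 0.000848386
  w_2·L_2 = 0.39 × 0.0678128 = 0.026447
  w_3·L_3 = 0.13 × 0.123652 = 0.0160748
  w_4·L_4 = 0.23 × 0.0680378 = 0.0156487
Normaliser: 0.000848386 + 0.026447 + 0.0160748 + 0.0156487 = 0.0590189
P(Level 3 | data) ≈ 0.2724

0.2724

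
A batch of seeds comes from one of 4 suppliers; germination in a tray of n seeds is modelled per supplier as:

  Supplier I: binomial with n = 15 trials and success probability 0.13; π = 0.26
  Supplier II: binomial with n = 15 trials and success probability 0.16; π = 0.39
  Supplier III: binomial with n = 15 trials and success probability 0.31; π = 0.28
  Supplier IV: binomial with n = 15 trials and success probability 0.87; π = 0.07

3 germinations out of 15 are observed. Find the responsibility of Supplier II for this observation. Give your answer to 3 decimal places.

Apply Bayes' rule: the posterior for each component is proportional to its prior times its likelihood at x.
Binomial probabilities:
  L_I = C(15,3)·0.13^3·0.87^12 = 455·0.002197·0.188032 = 0.187963
  L_II = C(15,3)·0.16^3·0.84^12 = 455·0.004096·0.12341 = 0.229997
  L_III = C(15,3)·0.31^3·0.69^12 = 455·0.029791·0.0116463 = 0.157865
  L_IV = C(15,3)·0.87^3·0.13^12 = 455·0.658503·2.32981e-11 = 6.98055e-09
Multiply by the mixture weights:
  w_I·L_I = 0.26 × 0.187963 = 0.0488704
  w_II·L_II = 0.39 × 0.229997 = 0.089699
  w_III·L_III = 0.28 × 0.157865 = 0.0442022
  w_IV·L_IV = 0.07 × 6.98055e-09 = 4.88638e-10
Sum: 0.0488704 + 0.089699 + 0.0442022 + 4.88638e-10 = 0.182772
P(Supplier II | data) = 0.089699 / 0.182772 ≈ 0.491

0.491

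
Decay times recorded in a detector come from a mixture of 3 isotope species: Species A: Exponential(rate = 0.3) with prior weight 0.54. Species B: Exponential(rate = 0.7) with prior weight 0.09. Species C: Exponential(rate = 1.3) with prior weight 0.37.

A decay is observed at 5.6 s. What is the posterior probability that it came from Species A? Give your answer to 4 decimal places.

0.9502

Posterior ∝ prior × likelihood, so P(k | x) ∝ w_k f_k(x); normalise over all components.
Exponential densities:
  L_A = 0.3·e^(−0.3·5.6) = 0.3·e^(−1.6800) = 0.0559122
  L_B = 0.7·e^(−0.7·5.6) = 0.7·e^(−3.9200) = 0.0138888
  L_C = 1.3·e^(−1.3·5.6) = 1.3·e^(−7.2800) = 0.000895941
Unnormalised posteriors:
  w_A·L_A = 0.54 × 0.0559122 = 0.0301926
  w_B·L_B = 0.09 × 0.0138888 = 0.00124999
  w_C·L_C = 0.37 × 0.000895941 = 0.000331498
Evidence: 0.0301926 + 0.00124999 + 0.000331498 = 0.0317741
P(Species A | the observation) = 0.0301926 / 0.0317741 ≈ 0.9502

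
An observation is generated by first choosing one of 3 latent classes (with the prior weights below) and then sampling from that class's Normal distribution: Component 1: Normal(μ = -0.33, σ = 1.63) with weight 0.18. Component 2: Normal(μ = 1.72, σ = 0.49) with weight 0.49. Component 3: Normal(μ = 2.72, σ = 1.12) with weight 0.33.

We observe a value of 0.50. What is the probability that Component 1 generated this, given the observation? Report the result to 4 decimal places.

0.5289

Posterior ∝ prior × likelihood, so P(k | x) ∝ π_k f_k(x); normalise over all components.
Component likelihoods at x = 0.50:
  L_1 = (1/(1.63·√(2π)))·exp(−(0.50−-0.33)²/(2·1.63²)) = 0.244750·exp(-0.12964) = 0.21499
  L_2 = (1/(0.49·√(2π)))·exp(−(0.50−1.72)²/(2·0.49²)) = 0.814168·exp(-3.09954) = 0.0366944
  L_3 = (1/(1.12·√(2π)))·exp(−(0.50−2.72)²/(2·1.12²)) = 0.356198·exp(-1.96445) = 0.049951
Multiply by the mixture weights:
  π_1·L_1 = 0.18 × 0.21499 = 0.0386983
  π_2·L_2 = 0.49 × 0.0366944 = 0.0179803
  π_3·L_3 = 0.33 × 0.049951 = 0.0164838
Denominator: 0.0386983 + 0.0179803 + 0.0164838 = 0.0731624
So the posterior for Component 1 is 0.0386983 / 0.0731624 ≈ 0.5289.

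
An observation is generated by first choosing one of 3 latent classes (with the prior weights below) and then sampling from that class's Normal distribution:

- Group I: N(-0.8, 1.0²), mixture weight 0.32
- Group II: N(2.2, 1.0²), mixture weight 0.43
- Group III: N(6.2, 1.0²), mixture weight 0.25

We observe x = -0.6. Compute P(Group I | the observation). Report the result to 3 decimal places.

0.974

The responsibility of component k is π_k f_k(x) divided by Σ_j π_j f_j(x).
Evaluate each component's likelihood at the observed value:
  f_I = (1/(1.0·√(2π)))·exp(−(-0.6−-0.8)²/(2·1.0²)) = 0.398942·exp(-0.02000) = 0.391043
  f_II = (1/(1.0·√(2π)))·exp(−(-0.6−2.2)²/(2·1.0²)) = 0.398942·exp(-3.92000) = 0.00791545
  f_III = (1/(1.0·√(2π)))·exp(−(-0.6−6.2)²/(2·1.0²)) = 0.398942·exp(-23.12000) = 3.63096e-11
Prior × likelihood for each component:
  π_I·f_I = 0.32 × 0.391043 = 0.125134
  π_II·f_II = 0.43 × 0.00791545 = 0.00340364
  π_III·f_III = 0.25 × 3.63096e-11 = 9.0774e-12
Sum: 0.125134 + 0.00340364 + 9.0774e-12 = 0.128537
So the posterior for Group I is 0.125134 / 0.128537 ≈ 0.974.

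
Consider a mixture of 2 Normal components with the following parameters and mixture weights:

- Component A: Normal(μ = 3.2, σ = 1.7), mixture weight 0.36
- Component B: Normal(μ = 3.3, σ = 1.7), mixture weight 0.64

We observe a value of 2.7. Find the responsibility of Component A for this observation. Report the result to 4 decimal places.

0.3644

Posterior ∝ prior × likelihood, so P(k | x) ∝ w_k f_k(x); normalise over all components.
Normal densities:
  L_A = (1/(1.7·√(2π)))·exp(−(2.7−3.2)²/(2·1.7²)) = 0.234672·exp(-0.04325) = 0.224738
  L_B = (1/(1.7·√(2π)))·exp(−(2.7−3.3)²/(2·1.7²)) = 0.234672·exp(-0.06228) = 0.220502
Prior × likelihood for each component:
  w_A·L_A = 0.36 × 0.224738 = 0.0809057
  w_B·L_B = 0.64 × 0.220502 = 0.141121
Marginal: 0.0809057 + 0.141121 = 0.222027
Responsibility of Component A: 0.0809057 / 0.222027 ≈ 0.3644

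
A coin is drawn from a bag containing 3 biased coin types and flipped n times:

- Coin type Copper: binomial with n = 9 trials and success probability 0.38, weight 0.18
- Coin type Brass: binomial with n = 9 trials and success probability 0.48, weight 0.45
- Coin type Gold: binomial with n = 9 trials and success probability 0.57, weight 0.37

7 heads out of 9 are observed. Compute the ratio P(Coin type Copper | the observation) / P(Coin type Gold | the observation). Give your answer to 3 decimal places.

Only the two components matter; the odds are (π_i f_i(x)) / (π_j f_j(x)).
Binomial probabilities:
  p_Copper = C(9,7)·0.38^7·0.62^2 = 36·0.00114416·0.3844 = 0.0158333
  p_Brass = C(9,7)·0.48^7·0.52^2 = 36·0.00587068·0.2704 = 0.0571476
  p_Gold = C(9,7)·0.57^7·0.43^2 = 36·0.019549·0.1849 = 0.130126
0.00284999 / 0.0481465 ≈ 0.059

0.059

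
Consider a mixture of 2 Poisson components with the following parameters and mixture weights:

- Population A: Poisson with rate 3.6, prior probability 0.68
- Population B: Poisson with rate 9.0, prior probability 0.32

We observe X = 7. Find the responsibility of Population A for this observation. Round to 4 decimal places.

P(component k | x) = w_k·f_k(x) / marginal(x), where marginal(x) = Σ_j w_j·f_j(x).
Component likelihoods at x = 7:
  p_A = 0.0424841
  p_B = 0.117116
Weight by the priors:
  w_A·p_A = 0.68 × 0.0424841 = 0.0288892
  w_B·p_B = 0.32 × 0.117116 = 0.0374772
Denominator: 0.0288892 + 0.0374772 = 0.0663664
So the posterior for Population A is 0.0288892 / 0.0663664 ≈ 0.4353.

0.4353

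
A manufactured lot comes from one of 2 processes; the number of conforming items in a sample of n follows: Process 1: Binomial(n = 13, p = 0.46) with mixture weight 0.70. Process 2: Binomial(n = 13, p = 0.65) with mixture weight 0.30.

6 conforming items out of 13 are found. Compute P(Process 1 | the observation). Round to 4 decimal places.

The responsibility of component k is P(Z=k) f_k(x) divided by Σ_j P(Z=j) f_j(x).
Component likelihoods at x = 6 conforming items out of 13:
  p_1 = C(13,6)·0.46^6·0.54^7 = 1716·0.0094743·0.0133893 = 0.217681
  p_2 = C(13,6)·0.65^6·0.35^7 = 1716·0.0754189·0.000643393 = 0.0832672
Prior × likelihood for each component:
  P(Z=1)·p_1 = 0.70 × 0.217681 = 0.152377
  P(Z=2)·p_2 = 0.30 × 0.0832672 = 0.0249801
Evidence: 0.152377 + 0.0249801 = 0.177357
So the posterior for Process 1 is 0.152377 / 0.177357 ≈ 0.8592.

0.8592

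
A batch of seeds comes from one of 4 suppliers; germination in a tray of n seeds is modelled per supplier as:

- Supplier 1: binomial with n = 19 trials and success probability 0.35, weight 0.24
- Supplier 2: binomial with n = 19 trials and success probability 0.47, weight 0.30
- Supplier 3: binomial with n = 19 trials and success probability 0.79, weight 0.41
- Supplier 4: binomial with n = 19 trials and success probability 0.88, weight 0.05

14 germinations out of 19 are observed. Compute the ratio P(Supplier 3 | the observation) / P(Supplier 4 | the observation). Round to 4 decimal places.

29.7184

Only the two components matter; the odds are (P(Z=i) f_i(x)) / (P(Z=j) f_j(x)).
Evaluate each component's likelihood at the observed value:
  L_1 = 0.000558502
  L_2 = 0.0124811
  L_3 = 0.175138
  L_4 = 0.0483246
0.0718066 / 0.00241623 ≈ 29.7184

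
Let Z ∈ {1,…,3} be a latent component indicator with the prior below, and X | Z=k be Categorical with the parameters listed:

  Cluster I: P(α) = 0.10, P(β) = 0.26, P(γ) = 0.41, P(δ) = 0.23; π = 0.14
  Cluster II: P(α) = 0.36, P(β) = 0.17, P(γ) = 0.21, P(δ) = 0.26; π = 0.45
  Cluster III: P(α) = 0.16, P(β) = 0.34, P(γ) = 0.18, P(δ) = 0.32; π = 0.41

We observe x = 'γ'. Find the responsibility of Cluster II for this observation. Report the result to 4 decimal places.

0.4187

The responsibility of component k is P(Z=k) f_k(x) divided by Σ_j P(Z=j) f_j(x).
Categorical probabilities:
  L_I = P(γ | comp) = 0.41
  L_II = P(γ | comp) = 0.21
  L_III = P(γ | comp) = 0.18
Unnormalised posteriors:
  P(Z=I)·L_I = 0.14 × 0.41 = 0.0574
  P(Z=II)·L_II = 0.45 × 0.21 = 0.0945
  P(Z=III)·L_III = 0.41 × 0.18 = 0.0738
Evidence: 0.0574 + 0.0945 + 0.0738 = 0.2257
So the posterior for Cluster II is 0.0945 / 0.2257 ≈ 0.4187.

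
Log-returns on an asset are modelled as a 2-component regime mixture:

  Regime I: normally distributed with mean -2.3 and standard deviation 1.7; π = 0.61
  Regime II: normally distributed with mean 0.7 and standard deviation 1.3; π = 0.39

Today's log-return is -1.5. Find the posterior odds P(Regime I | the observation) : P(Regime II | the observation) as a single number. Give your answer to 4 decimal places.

4.4829

Posterior odds = (w_i f_i(x)) / (w_j f_j(x)); the normalising sum cancels.
Evaluate each component's likelihood at the observed value:
  f_I = (1/(1.7·√(2π)))·exp(−(-1.5−-2.3)²/(2·1.7²)) = 0.234672·exp(-0.11073) = 0.210074
  f_II = (1/(1.3·√(2π)))·exp(−(-1.5−0.7)²/(2·1.3²)) = 0.306879·exp(-1.43195) = 0.0732955
0.128145 / 0.0285853 ≈ 4.4829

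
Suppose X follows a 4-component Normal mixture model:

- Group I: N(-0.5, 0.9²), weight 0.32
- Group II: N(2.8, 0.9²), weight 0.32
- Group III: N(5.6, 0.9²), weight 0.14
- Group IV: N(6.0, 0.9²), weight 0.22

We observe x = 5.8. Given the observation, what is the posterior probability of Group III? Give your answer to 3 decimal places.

0.388

Apply Bayes' rule: the posterior for each component is proportional to its prior times its likelihood at x.
Normal densities:
  p_I = (1/(0.9·√(2π)))·exp(−(5.8−-0.5)²/(2·0.9²)) = 0.443269·exp(-24.50000) = 1.01497e-11
  p_II = (1/(0.9·√(2π)))·exp(−(5.8−2.8)²/(2·0.9²)) = 0.443269·exp(-5.55556) = 0.00171364
  p_III = (1/(0.9·√(2π)))·exp(−(5.8−5.6)²/(2·0.9²)) = 0.443269·exp(-0.02469) = 0.432458
  p_IV = (1/(0.9·√(2π)))·exp(−(5.8−6.0)²/(2·0.9²)) = 0.443269·exp(-0.02469) = 0.432458
Prior × likelihood for each component:
  w_I·p_I = 0.32 × 1.01497e-11 = 3.2479e-12
  w_II·p_II = 0.32 × 0.00171364 = 0.000548366
  w_III·p_III = 0.14 × 0.432458 = 0.0605442
  w_IV·p_IV = 0.22 × 0.432458 = 0.0951408
Sum: 3.2479e-12 + 0.000548366 + 0.0605442 + 0.0951408 = 0.156233
P(Group III | 5.8) = 0.0605442 / 0.156233 ≈ 0.388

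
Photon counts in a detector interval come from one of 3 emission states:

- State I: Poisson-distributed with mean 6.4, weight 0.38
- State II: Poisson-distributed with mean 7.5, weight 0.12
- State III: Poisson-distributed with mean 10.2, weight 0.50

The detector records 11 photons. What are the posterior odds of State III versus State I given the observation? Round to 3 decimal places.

4.960

The posterior odds equal the prior odds times the likelihood ratio: (w_i/w_j)·(f_i(x)/f_j(x)).
Poisson probabilities:
  p_I = e^(−6.4)·6.4^11/11! = 0.0307142
  p_II = e^(−7.5)·7.5^11/11! = 0.0585207
  p_III = e^(−10.2)·10.2^11/11! = 0.115782
Posterior odds = (w_III·p_III) / (w_I·p_I) = (0.50·0.115782) / (0.38·0.0307142) = 0.0578912 / 0.0116714 ≈ 4.960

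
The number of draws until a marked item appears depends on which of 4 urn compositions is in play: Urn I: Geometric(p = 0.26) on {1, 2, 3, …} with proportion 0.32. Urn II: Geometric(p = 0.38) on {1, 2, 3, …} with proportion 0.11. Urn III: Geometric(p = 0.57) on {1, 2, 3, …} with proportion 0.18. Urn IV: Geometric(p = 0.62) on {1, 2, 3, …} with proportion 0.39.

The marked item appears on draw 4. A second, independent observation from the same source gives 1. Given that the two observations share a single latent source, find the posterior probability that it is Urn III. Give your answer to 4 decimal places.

0.1829

Apply Bayes' rule: the posterior for each component is proportional to its prior times its likelihood at x.
Since both observations come from the same component, the likelihood for component k is f_k(x₁)·f_k(x₂).
  p_I = [0.105358] × [0.26] = 0.0273931
  p_II = [0.0905646] × [0.38] = 0.0344146
  p_III = [0.045319] × [0.57] = 0.0258318
  p_IV = [0.0340206] × [0.62] = 0.0210928
Weight by the priors:
  P(Z=I)·p_I = 0.32 × 0.0273931 = 0.00876581
  P(Z=II)·p_II = 0.11 × 0.0344146 = 0.0037856
  P(Z=III)·p_III = 0.18 × 0.0258318 = 0.00464973
  P(Z=IV)·p_IV = 0.39 × 0.0210928 = 0.00822619
Denominator: 0.00876581 + 0.0037856 + 0.00464973 + 0.00822619 = 0.0254273
P(Urn III | x₁, x₂) = 0.00464973 / 0.0254273 ≈ 0.1829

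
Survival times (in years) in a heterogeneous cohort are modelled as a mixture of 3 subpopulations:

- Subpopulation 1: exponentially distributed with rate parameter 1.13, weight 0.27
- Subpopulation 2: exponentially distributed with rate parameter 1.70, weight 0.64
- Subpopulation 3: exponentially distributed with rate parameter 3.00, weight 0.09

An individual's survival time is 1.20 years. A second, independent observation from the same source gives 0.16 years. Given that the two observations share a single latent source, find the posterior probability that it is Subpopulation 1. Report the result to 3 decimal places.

The responsibility of component k is w_k f_k(x) divided by Σ_j w_j f_j(x).
Since both observations come from the same component, the likelihood for component k is f_k(x₁)·f_k(x₂).
  f_1 = [0.291189] × [0.943101] = 0.274621
  f_2 = [0.221049] × [1.29515] = 0.286292
  f_3 = [0.0819712] × [1.85635] = 0.152167
Weight by the priors:
  w_1·f_1 = 0.27 × 0.274621 = 0.0741476
  w_2·f_2 = 0.64 × 0.286292 = 0.183227
  w_3·f_3 = 0.09 × 0.152167 = 0.013695
Denominator: 0.0741476 + 0.183227 + 0.013695 = 0.271069
P(Subpopulation 1 | x₁,x₂) = 0.0741476 / 0.271069 ≈ 0.274

0.274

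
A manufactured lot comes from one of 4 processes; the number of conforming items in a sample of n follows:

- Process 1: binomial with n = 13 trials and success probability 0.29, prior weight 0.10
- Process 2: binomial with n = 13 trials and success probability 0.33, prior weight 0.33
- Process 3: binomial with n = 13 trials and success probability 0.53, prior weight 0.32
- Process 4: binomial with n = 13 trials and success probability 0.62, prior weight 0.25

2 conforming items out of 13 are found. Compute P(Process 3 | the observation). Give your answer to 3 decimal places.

P(component k | x) = π_k·f_k(x) / marginal(x), where marginal(x) = Σ_j π_j·f_j(x).
Binomial probabilities:
  L_1 = C(13,2)·0.29^2·0.71^11 = 78·0.0841·0.0231122 = 0.151612
  L_2 = C(13,2)·0.33^2·0.67^11 = 78·0.1089·0.012213 = 0.10374
  L_3 = C(13,2)·0.53^2·0.47^11 = 78·0.2809·0.000247216 = 0.00541655
  L_4 = C(13,2)·0.62^2·0.38^11 = 78·0.3844·2.38572e-05 = 0.000715315
Unnormalised posteriors:
  π_1·L_1 = 0.10 × 0.151612 = 0.0151612
  π_2·L_2 = 0.33 × 0.10374 = 0.0342341
  π_3·L_3 = 0.32 × 0.00541655 = 0.0017333
  π_4·L_4 = 0.25 × 0.000715315 = 0.000178829
Normaliser: 0.0151612 + 0.0342341 + 0.0017333 + 0.000178829 = 0.0513074
So the posterior for Process 3 is 0.0017333 / 0.0513074 ≈ 0.034.

0.034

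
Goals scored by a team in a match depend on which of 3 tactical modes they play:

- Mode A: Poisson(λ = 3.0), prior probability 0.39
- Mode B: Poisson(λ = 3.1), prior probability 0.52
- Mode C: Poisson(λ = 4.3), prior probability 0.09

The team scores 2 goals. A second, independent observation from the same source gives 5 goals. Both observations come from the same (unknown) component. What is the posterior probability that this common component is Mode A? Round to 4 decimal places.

0.3866

Apply Bayes' rule: the posterior for each component is proportional to its prior times its likelihood at x.
Since both observations come from the same component, the likelihood for component k is f_k(x₁)·f_k(x₂).
  f_A = [0.224042] × [0.100819] = 0.0225876
  f_B = [0.216461] × [0.107477] = 0.0232646
  f_C = [0.125441] × [0.166224] = 0.0208514
Unnormalised posteriors:
  P(Z=A)·f_A = 0.39 × 0.0225876 = 0.00880918
  P(Z=B)·f_B = 0.52 × 0.0232646 = 0.0120976
  P(Z=C)·f_C = 0.09 × 0.0208514 = 0.00187663
Sum: 0.00880918 + 0.0120976 + 0.00187663 = 0.0227834
Responsibility of Mode A: 0.00880918 / 0.0227834 ≈ 0.3866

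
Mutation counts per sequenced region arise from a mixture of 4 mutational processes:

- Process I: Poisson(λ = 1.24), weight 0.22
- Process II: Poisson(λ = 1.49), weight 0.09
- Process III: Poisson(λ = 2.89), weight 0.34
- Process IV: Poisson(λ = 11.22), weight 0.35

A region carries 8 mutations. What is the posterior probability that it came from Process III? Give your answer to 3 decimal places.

0.072

The responsibility of component k is P(Z=k) f_k(x) divided by Σ_j P(Z=j) f_j(x).
Poisson probabilities:
  L_I = 4.01169e-05
  L_II = 0.000135791
  L_III = 0.00670735
  L_IV = 0.0834907
Weight by the priors:
  P(Z=I)·L_I = 0.22 × 4.01169e-05 = 8.82573e-06
  P(Z=II)·L_II = 0.09 × 0.000135791 = 1.22212e-05
  P(Z=III)·L_III = 0.34 × 0.00670735 = 0.0022805
  P(Z=IV)·L_IV = 0.35 × 0.0834907 = 0.0292218
Marginal: 8.82573e-06 + 1.22212e-05 + 0.0022805 + 0.0292218 = 0.0315233
So the posterior for Process III is 0.0022805 / 0.0315233 ≈ 0.072.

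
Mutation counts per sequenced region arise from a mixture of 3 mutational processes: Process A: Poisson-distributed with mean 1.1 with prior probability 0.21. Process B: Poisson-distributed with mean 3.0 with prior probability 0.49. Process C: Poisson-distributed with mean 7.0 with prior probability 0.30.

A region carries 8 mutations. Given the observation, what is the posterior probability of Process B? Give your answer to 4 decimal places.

0.0921

The responsibility of component k is π_k f_k(x) divided by Σ_j π_j f_j(x).
Poisson probabilities:
  L_A = e^(−1.1)·1.1^8/8! = 1.76969e-05
  L_B = e^(−3.0)·3.0^8/8! = 0.00810151
  L_C = e^(−7.0)·7.0^8/8! = 0.130377
Weight by the priors:
  π_A·L_A = 0.21 × 1.76969e-05 = 3.71635e-06
  π_B·L_B = 0.49 × 0.00810151 = 0.00396974
  π_C·L_C = 0.30 × 0.130377 = 0.0391132
Marginal: 3.71635e-06 + 0.00396974 + 0.0391132 = 0.0430867
P(Process B | 8 mutations) ≈ 0.0921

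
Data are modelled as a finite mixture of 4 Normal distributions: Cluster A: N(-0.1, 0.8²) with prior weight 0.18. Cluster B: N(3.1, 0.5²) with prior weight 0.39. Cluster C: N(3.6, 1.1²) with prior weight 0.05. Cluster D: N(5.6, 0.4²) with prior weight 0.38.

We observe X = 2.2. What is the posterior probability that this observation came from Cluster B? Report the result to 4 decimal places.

0.8663

Apply Bayes' rule: the posterior for each component is proportional to its prior times its likelihood at x.
Evaluate each component's likelihood at the observed value:
  p_A = (1/(0.8·√(2π)))·exp(−(2.2−-0.1)²/(2·0.8²)) = 0.498678·exp(-4.13281) = 0.00799765
  p_B = (1/(0.5·√(2π)))·exp(−(2.2−3.1)²/(2·0.5²)) = 0.797885·exp(-1.62000) = 0.1579
  p_C = (1/(1.1·√(2π)))·exp(−(2.2−3.6)²/(2·1.1²)) = 0.362675·exp(-0.80992) = 0.161352
  p_D = (1/(0.4·√(2π)))·exp(−(2.2−5.6)²/(2·0.4²)) = 0.997356·exp(-36.12500) = 2.04156e-16
Unnormalised posteriors:
  π_A·p_A = 0.18 × 0.00799765 = 0.00143958
  π_B·p_B = 0.39 × 0.1579 = 0.0615811
  π_C·p_C = 0.05 × 0.161352 = 0.00806761
  π_D·p_D = 0.38 × 2.04156e-16 = 7.75792e-17
Marginal: 0.00143958 + 0.0615811 + 0.00806761 + 7.75792e-17 = 0.0710883
So the posterior for Cluster B is 0.0615811 / 0.0710883 ≈ 0.8663.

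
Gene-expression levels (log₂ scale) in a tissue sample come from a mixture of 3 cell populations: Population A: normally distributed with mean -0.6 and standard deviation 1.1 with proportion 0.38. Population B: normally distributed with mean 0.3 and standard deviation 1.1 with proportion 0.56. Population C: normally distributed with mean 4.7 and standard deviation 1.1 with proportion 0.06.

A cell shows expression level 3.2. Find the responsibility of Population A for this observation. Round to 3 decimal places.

0.023

Posterior ∝ prior × likelihood, so P(k | x) ∝ P(Z=k) f_k(x); normalise over all components.
Evaluate each component's likelihood at the observed value:
  L_A = (1/(1.1·√(2π)))·exp(−(3.2−-0.6)²/(2·1.1²)) = 0.362675·exp(-5.96694) = 0.000929196
  L_B = (1/(1.1·√(2π)))·exp(−(3.2−0.3)²/(2·1.1²)) = 0.362675·exp(-3.47521) = 0.0112268
  L_C = (1/(1.1·√(2π)))·exp(−(3.2−4.7)²/(2·1.1²)) = 0.362675·exp(-0.92975) = 0.14313
Prior × likelihood for each component:
  P(Z=A)·L_A = 0.38 × 0.000929196 = 0.000353094
  P(Z=B)·L_B = 0.56 × 0.0112268 = 0.00628698
  P(Z=C)·L_C = 0.06 × 0.14313 = 0.00858781
Marginal: 0.000353094 + 0.00628698 + 0.00858781 = 0.0152279
P(Population A | 3.2) = 0.000353094 / 0.0152279 ≈ 0.023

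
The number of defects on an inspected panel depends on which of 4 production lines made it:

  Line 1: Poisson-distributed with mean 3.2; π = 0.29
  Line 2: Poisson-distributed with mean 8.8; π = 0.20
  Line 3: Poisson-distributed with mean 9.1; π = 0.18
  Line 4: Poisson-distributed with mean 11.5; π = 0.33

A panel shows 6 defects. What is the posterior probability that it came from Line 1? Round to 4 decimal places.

0.2769

By Bayes' theorem, P(k | x) = P(Z=k) f_k(x) / Σ_j P(Z=j) f_j(x).
Poisson probabilities:
  L_1 = e^(−3.2)·3.2^6/6! = 0.060789
  L_2 = e^(−8.8)·8.8^6/6! = 0.0972237
  L_3 = e^(−9.1)·9.1^6/6! = 0.0880716
  L_4 = e^(−11.5)·11.5^6/6! = 0.0325438
Multiply by the mixture weights:
  P(Z=1)·L_1 = 0.29 × 0.060789 = 0.0176288
  P(Z=2)·L_2 = 0.20 × 0.0972237 = 0.0194447
  P(Z=3)·L_3 = 0.18 × 0.0880716 = 0.0158529
  P(Z=4)·L_4 = 0.33 × 0.0325438 = 0.0107394
Normaliser: 0.0176288 + 0.0194447 + 0.0158529 + 0.0107394 = 0.0636659
P(Line 1 | x) ≈ 0.2769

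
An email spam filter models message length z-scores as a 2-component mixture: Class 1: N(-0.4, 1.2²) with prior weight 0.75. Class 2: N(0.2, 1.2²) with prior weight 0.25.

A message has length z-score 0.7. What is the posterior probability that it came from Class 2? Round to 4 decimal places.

Posterior ∝ prior × likelihood, so P(k | x) ∝ w_k f_k(x); normalise over all components.
Evaluate each component's likelihood at the observed value:
  L_1 = 0.218406
  L_2 = 0.30481
Multiply by the mixture weights:
  w_1·L_1 = 0.75 × 0.218406 = 0.163805
  w_2·L_2 = 0.25 × 0.30481 = 0.0762026
Normaliser: 0.163805 + 0.0762026 = 0.240007
Responsibility of Class 2: 0.0762026 / 0.240007 ≈ 0.3175

0.3175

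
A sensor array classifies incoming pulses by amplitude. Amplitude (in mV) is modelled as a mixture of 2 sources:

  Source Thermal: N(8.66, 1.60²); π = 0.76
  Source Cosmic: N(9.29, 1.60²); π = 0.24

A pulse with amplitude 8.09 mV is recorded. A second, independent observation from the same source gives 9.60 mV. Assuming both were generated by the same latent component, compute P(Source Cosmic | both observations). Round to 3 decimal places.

Apply Bayes' rule: the posterior for each component is proportional to its prior times its likelihood at x.
Since both observations come from the same component, the likelihood for component k is f_k(x₁)·f_k(x₂).
  f_Thermal = [0.234008] × [0.209817] = 0.0490989
  f_Cosmic = [0.188211] × [0.244703] = 0.0460557
Prior × likelihood for each component:
  π_Thermal·f_Thermal = 0.76 × 0.0490989 = 0.0373151
  π_Cosmic·f_Cosmic = 0.24 × 0.0460557 = 0.0110534
Sum: 0.0373151 + 0.0110534 = 0.0483685
So the posterior for Source Cosmic is 0.0110534 / 0.0483685 ≈ 0.229.

0.229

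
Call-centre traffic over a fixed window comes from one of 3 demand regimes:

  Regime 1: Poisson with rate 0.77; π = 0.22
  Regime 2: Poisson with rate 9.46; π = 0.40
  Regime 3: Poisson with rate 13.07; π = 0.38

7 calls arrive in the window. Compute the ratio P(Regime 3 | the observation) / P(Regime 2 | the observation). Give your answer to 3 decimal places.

The posterior odds equal the prior odds times the likelihood ratio: (P(Z=i)/P(Z=j))·(f_i(x)/f_j(x)).
Evaluate each component's likelihood at the observed value:
  p_1 = e^(−0.77)·0.77^7/7! = 1.47434e-05
  p_2 = e^(−9.46)·9.46^7/7! = 0.104805
  p_3 = e^(−13.07)·13.07^7/7! = 0.0272439
Odds = (0.38/0.40) × (0.0272439/0.104805) = 0.95 × 0.259949 ≈ 0.247

0.247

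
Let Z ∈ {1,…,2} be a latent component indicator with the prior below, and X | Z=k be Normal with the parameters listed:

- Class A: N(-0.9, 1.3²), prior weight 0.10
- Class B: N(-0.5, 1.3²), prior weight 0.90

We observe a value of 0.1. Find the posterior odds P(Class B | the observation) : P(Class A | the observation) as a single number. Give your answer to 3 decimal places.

Only the two components matter; the odds are (π_i f_i(x)) / (π_j f_j(x)).
Normal densities:
  p_A = 0.228285
  p_B = 0.275874
Odds = (0.90/0.10) × (0.275874/0.228285) = 9 × 1.20846 ≈ 10.876

10.876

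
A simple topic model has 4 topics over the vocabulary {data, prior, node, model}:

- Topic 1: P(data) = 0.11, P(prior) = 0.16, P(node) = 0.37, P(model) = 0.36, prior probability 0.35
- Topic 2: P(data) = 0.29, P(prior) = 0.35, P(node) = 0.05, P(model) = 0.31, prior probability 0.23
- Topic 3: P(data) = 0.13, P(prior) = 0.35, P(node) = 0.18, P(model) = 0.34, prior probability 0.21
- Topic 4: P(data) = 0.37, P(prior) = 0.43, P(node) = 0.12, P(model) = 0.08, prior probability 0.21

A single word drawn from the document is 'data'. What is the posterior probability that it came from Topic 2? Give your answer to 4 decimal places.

Apply Bayes' rule: the posterior for each component is proportional to its prior times its likelihood at x.
Evaluate each component's likelihood at the observed value:
  p_1 = 0.11
  p_2 = 0.29
  p_3 = 0.13
  p_4 = 0.37
Multiply by the mixture weights:
  P(Z=1)·p_1 = 0.35 × 0.11 = 0.0385
  P(Z=2)·p_2 = 0.23 × 0.29 = 0.0667
  P(Z=3)·p_3 = 0.21 × 0.13 = 0.0273
  P(Z=4)·p_4 = 0.21 × 0.37 = 0.0777
Sum: 0.0385 + 0.0667 + 0.0273 + 0.0777 = 0.2102
Responsibility of Topic 2: 0.0667 / 0.2102 ≈ 0.3173

0.3173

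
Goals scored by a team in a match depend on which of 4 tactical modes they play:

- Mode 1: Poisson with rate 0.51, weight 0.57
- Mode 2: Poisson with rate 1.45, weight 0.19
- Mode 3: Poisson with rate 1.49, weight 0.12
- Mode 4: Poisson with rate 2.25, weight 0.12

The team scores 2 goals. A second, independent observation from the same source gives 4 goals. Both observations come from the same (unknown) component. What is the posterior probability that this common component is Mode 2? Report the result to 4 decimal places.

0.2854

By Bayes' theorem, P(k | x) = π_k f_k(x) / Σ_j π_j f_j(x).
Since both observations come from the same component, the likelihood for component k is f_k(x₁)·f_k(x₂).
  p_1 = [0.0780945] × [0.0016927] = 0.00013219
  p_2 = [0.246592] × [0.043205] = 0.010654
  p_3 = [0.250175] × [0.0462844] = 0.0115792
  p_4 = [0.266792] × [0.112553] = 0.0300282
Multiply by the mixture weights:
  π_1·p_1 = 0.57 × 0.00013219 = 7.53484e-05
  π_2·p_2 = 0.19 × 0.010654 = 0.00202426
  π_3·p_3 = 0.12 × 0.0115792 = 0.0013895
  π_4·p_4 = 0.12 × 0.0300282 = 0.00360338
Denominator: 7.53484e-05 + 0.00202426 + 0.0013895 + 0.00360338 = 0.00709249
So the posterior for Mode 2 is 0.00202426 / 0.00709249 ≈ 0.2854.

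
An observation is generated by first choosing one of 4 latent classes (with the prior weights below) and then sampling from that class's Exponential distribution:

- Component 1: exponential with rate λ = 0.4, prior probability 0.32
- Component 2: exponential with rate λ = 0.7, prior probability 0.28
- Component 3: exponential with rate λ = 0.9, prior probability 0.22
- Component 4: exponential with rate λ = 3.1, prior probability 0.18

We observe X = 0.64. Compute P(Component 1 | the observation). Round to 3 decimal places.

P(component k | x) = π_k·f_k(x) / marginal(x), where marginal(x) = Σ_j π_j·f_j(x).
Component likelihoods at x = 0.64:
  L_1 = 0.309657
  L_2 = 0.447233
  L_3 = 0.505928
  L_4 = 0.426306
Weight by the priors:
  π_1·L_1 = 0.32 × 0.309657 = 0.0990902
  π_2·L_2 = 0.28 × 0.447233 = 0.125225
  π_3·L_3 = 0.22 × 0.505928 = 0.111304
  π_4·L_4 = 0.18 × 0.426306 = 0.0767351
Sum: 0.0990902 + 0.125225 + 0.111304 + 0.0767351 = 0.412355
P(Component 1 | 0.64) ≈ 0.240

0.240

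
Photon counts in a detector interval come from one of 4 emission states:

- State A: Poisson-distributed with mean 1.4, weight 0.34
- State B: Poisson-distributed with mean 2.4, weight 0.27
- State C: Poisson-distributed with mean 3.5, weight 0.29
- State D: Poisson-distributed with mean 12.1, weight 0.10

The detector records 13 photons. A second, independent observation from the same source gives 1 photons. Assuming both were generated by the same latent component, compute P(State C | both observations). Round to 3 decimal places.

0.690

Apply Bayes' rule: the posterior for each component is proportional to its prior times its likelihood at x.
Since both observations come from the same component, the likelihood for component k is f_k(x₁)·f_k(x₂).
  f_A = [3.1432e-09] × [0.345236] = 1.08514e-09
  f_B = [1.27691e-06] × [0.217723] = 2.78012e-07
  f_C = [5.73553e-05] × [0.105691] = 6.06193e-06
  f_D = [0.106406] × [6.72701e-05] = 7.15795e-06
Weight by the priors:
  π_A·f_A = 0.34 × 1.08514e-09 = 3.68949e-10
  π_B·f_B = 0.27 × 2.78012e-07 = 7.50632e-08
  π_C·f_C = 0.29 × 6.06193e-06 = 1.75796e-06
  π_D·f_D = 0.10 × 7.15795e-06 = 7.15795e-07
Marginal: 3.68949e-10 + 7.50632e-08 + 1.75796e-06 + 7.15795e-07 = 2.54919e-06
So the posterior for State C is 1.75796e-06 / 2.54919e-06 ≈ 0.690.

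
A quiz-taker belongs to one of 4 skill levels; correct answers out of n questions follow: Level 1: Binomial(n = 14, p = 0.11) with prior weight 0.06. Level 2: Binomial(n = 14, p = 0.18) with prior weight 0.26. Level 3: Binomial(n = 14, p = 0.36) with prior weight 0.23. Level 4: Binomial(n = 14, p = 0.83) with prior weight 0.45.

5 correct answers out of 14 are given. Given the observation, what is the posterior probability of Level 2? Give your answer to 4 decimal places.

0.2447

The responsibility of component k is P(Z=k) f_k(x) divided by Σ_j P(Z=j) f_j(x).
Binomial probabilities:
  L_1 = 0.0112963
  L_2 = 0.0634091
  L_3 = 0.21807
  L_4 = 9.35179e-05
Prior × likelihood for each component:
  P(Z=1)·L_1 = 0.06 × 0.0112963 = 0.00067778
  P(Z=2)·L_2 = 0.26 × 0.0634091 = 0.0164864
  P(Z=3)·L_3 = 0.23 × 0.21807 = 0.0501561
  P(Z=4)·L_4 = 0.45 × 9.35179e-05 = 4.20831e-05
Evidence: 0.00067778 + 0.0164864 + 0.0501561 + 4.20831e-05 = 0.0673624
P(Level 2 | x) = 0.0164864 / 0.0673624 ≈ 0.2447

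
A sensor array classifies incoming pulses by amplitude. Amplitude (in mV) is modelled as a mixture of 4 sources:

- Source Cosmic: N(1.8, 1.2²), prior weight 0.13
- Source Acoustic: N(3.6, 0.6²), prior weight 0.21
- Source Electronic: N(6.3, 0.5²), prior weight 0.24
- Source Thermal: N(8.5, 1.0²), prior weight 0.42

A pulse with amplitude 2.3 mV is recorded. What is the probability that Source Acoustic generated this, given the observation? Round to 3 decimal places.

0.252

Apply Bayes' rule: the posterior for each component is proportional to its prior times its likelihood at x.
Component likelihoods at x = 2.3 mV:
  L_Cosmic = 0.30481
  L_Acoustic = 0.0635877
  L_Electronic = 1.01045e-14
  L_Thermal = 1.79378e-09
Prior × likelihood for each component:
  π_Cosmic·L_Cosmic = 0.13 × 0.30481 = 0.0396253
  π_Acoustic·L_Acoustic = 0.21 × 0.0635877 = 0.0133534
  π_Electronic·L_Electronic = 0.24 × 1.01045e-14 = 2.42509e-15
  π_Thermal·L_Thermal = 0.42 × 1.79378e-09 = 7.53389e-10
Sum: 0.0396253 + 0.0133534 + 2.42509e-15 + 7.53389e-10 = 0.0529788
P(Source Acoustic | x) = 0.0133534 / 0.0529788 ≈ 0.252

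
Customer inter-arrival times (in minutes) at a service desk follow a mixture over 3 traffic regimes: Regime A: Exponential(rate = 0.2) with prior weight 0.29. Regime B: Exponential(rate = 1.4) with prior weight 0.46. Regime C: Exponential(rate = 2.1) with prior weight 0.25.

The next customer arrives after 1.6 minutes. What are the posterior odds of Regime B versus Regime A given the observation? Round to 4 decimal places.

Only the two components matter; the odds are (π_i f_i(x)) / (π_j f_j(x)).
Exponential densities:
  f_A = 0.14523
  f_B = 0.149042
  f_C = 0.072944
0.0685593 / 0.0421166 ≈ 1.6278

1.6278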